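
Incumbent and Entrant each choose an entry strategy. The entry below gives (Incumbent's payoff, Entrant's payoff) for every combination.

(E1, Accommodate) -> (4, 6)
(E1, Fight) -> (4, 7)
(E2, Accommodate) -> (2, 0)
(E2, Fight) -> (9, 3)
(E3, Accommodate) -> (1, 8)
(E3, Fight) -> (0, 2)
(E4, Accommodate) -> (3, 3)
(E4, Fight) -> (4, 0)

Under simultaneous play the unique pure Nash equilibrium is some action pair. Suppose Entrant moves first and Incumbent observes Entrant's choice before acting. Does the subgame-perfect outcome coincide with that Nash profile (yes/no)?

no

Backward induction with Entrant moving first.
- Accommodate: BR = E1, leader payoff 6.
- Fight: BR = E2, leader payoff 3.
Among 6, 3, the best is 6 at Accommodate. Subgame-perfect outcome: (E1, Accommodate) with payoffs (4, 6).
For the simultaneous game, intersect best replies.
Incumbent's best replies: Accommodate→E1; Fight→E2.
Entrant's best replies: E1→Fight; E2→Fight; E3→Accommodate; E4→Accommodate.
Only (E2, Fight) has each player best-responding; Nash payoffs (9, 3).
Sequential outcome (E1, Accommodate) differs from the Nash profile (E2, Fight).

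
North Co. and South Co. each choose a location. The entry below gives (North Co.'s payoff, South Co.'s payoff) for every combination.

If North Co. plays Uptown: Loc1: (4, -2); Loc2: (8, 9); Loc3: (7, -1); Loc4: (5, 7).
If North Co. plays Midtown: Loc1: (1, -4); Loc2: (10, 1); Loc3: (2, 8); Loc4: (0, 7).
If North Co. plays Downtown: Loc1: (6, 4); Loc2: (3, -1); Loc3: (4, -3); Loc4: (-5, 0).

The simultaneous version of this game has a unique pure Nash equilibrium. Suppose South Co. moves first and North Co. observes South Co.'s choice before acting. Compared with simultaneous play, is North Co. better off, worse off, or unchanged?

worse off

North Co. best-responds to each possible South Co. move:
- Loc1: North Co. compares 4, 1, 6 and picks Downtown; South Co. would get 4.
- Loc2: North Co. compares 8, 10, 3 and picks Midtown; South Co. would get 1.
- Loc3: North Co. compares 7, 2, 4 and picks Uptown; South Co. would get -1.
- Loc4: North Co. compares 5, 0, -5 and picks Uptown; South Co. would get 7.
Maximizing over 4, 1, -1, 7, South Co. chooses Loc4. Subgame-perfect outcome: (Uptown, Loc4) with payoffs (5, 7).
Under simultaneous play:
North Co.'s best replies: Loc1→Downtown; Loc2→Midtown; Loc3→Uptown; Loc4→Uptown.
South Co.'s best replies: Uptown→Loc2; Midtown→Loc3; Downtown→Loc1.
Only (Downtown, Loc1) has each player best-responding; Nash payoffs (6, 4).
North Co. earns 5 sequentially versus 6 at the Nash outcome: worse off.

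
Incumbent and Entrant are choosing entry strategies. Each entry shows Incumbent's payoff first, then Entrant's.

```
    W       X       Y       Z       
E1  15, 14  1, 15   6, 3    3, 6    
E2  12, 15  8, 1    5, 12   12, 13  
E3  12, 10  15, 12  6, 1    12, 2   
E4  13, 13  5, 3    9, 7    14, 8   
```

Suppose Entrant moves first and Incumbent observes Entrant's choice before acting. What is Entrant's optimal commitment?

Work backward from Incumbent's decision.
- W: BR = E1, leader payoff 14.
- X: BR = E3, leader payoff 12.
- Y: BR = E4, leader payoff 7.
- Z: BR = E4, leader payoff 8.
Maximizing over 14, 12, 7, 8, Entrant chooses W. Subgame-perfect outcome: (E1, W) with payoffs (15, 14).

W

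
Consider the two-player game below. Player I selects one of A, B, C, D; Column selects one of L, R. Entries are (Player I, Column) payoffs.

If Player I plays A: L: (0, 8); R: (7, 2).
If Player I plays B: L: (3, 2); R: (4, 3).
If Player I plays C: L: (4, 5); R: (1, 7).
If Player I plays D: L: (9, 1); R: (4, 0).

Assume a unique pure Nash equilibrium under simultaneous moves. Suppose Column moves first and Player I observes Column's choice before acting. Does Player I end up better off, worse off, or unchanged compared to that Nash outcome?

worse off

Work backward from Player I's decision.
- L → Player I plays D (best of 0, 3, 4, 9); Column gets 1.
- R → Player I plays A (best of 7, 4, 1, 4); Column gets 2.
Maximizing over 1, 2, Column chooses R. Subgame-perfect outcome: (A, R) with payoffs (7, 2).
Under simultaneous play:
Player I's best replies: L→D; R→A.
Column's best replies: A→L; B→R; C→R; D→L.
The unique mutual best reply is (D, L), giving (9, 1).
Player I earns 7 sequentially versus 9 at the Nash outcome: worse off.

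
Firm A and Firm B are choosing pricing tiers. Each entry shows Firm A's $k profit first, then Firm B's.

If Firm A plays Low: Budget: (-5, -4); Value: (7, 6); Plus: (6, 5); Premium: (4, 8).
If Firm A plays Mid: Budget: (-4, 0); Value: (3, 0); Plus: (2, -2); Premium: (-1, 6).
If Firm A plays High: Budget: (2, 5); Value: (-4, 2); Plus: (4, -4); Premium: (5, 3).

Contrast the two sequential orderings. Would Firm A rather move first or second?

If Firm A leads: Firm B's best replies are Low→Premium, Mid→Premium, High→Budget; Firm A's induced payoffs 4, -1, 2; outcome (Low, Premium), payoffs (4, 8).
If Firm B leads: Firm A's best replies are Budget→High, Value→Low, Plus→Low, Premium→High; Firm B's induced payoffs 5, 6, 5, 3; outcome (Low, Value), payoffs (7, 6).
Firm A gets 4 moving first and 7 moving second, so Firm A prefers to move second.

second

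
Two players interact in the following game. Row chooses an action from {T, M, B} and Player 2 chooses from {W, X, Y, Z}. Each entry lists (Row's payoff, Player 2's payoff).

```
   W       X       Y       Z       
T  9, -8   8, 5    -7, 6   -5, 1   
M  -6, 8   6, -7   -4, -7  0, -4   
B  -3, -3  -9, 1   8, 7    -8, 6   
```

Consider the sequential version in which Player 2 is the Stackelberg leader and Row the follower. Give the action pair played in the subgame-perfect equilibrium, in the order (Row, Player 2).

Backward induction with Player 2 moving first.
- W: Row compares 9, -6, -3 and picks T; Player 2 would get -8.
- X: Row compares 8, 6, -9 and picks T; Player 2 would get 5.
- Y: Row compares -7, -4, 8 and picks B; Player 2 would get 7.
- Z: Row compares -5, 0, -8 and picks M; Player 2 would get -4.
Player 2's induced payoffs are -8, 5, 7, -4, so Player 2 commits to Y. Subgame-perfect outcome: (B, Y) with payoffs (8, 7).

(B, Y)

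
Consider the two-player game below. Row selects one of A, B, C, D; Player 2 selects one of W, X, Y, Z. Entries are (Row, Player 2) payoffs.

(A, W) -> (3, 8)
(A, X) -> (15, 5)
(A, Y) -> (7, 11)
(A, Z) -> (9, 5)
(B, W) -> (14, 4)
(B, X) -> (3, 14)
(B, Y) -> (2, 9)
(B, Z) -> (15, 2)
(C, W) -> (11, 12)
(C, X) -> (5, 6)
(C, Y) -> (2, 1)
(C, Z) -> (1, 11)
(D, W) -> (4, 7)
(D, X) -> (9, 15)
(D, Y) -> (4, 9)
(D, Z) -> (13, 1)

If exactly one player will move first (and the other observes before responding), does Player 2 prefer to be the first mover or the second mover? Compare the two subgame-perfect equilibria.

second

If Row leads: Player 2's best replies are A→Y, B→X, C→W, D→X; Row's induced payoffs 7, 3, 11, 9; outcome (C, W), payoffs (11, 12).
If Player 2 leads: Row's best replies are W→B, X→A, Y→A, Z→B; Player 2's induced payoffs 4, 5, 11, 2; outcome (A, Y), payoffs (7, 11).
Player 2 gets 11 moving first and 12 moving second, so Player 2 prefers to move second.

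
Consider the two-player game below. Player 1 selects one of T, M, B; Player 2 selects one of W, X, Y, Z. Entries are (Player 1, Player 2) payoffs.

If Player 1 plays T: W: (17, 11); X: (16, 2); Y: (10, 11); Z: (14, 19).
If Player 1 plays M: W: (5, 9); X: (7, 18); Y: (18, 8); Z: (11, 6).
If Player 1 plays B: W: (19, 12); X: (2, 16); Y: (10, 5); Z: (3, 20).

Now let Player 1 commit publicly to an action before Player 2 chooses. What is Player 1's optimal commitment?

Solve by backward induction (Player 1 leads).
- T → Player 2 plays Z (best of 11, 2, 11, 19); Player 1 gets 14.
- M → Player 2 plays X (best of 9, 18, 8, 6); Player 1 gets 7.
- B → Player 2 plays Z (best of 12, 16, 5, 20); Player 1 gets 3.
Player 1's induced payoffs are 14, 7, 3, so Player 1 commits to T. Subgame-perfect outcome: (T, Z) with payoffs (14, 19).

T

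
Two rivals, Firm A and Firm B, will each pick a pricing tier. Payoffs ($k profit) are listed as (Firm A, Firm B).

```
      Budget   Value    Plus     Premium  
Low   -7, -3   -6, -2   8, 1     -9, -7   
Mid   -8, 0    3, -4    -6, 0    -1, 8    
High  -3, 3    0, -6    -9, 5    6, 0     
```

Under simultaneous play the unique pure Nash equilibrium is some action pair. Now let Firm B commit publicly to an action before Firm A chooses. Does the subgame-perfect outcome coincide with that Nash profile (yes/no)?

Solve by backward induction (Firm B leads).
- Budget: Firm A compares -7, -8, -3 and picks High; Firm B would get 3.
- Value: Firm A compares -6, 3, 0 and picks Mid; Firm B would get -4.
- Plus: Firm A compares 8, -6, -9 and picks Low; Firm B would get 1.
- Premium: Firm A compares -9, -1, 6 and picks High; Firm B would get 0.
Among 3, -4, 1, 0, the best is 3 at Budget. Subgame-perfect outcome: (High, Budget) with payoffs (-3, 3).
For the simultaneous game, intersect best replies.
Firm A's best replies: Budget→High; Value→Mid; Plus→Low; Premium→High.
Firm B's best replies: Low→Plus; Mid→Premium; High→Plus.
The unique mutual best reply is (Low, Plus), giving (8, 1).
Sequential outcome (High, Budget) differs from the Nash profile (Low, Plus).

no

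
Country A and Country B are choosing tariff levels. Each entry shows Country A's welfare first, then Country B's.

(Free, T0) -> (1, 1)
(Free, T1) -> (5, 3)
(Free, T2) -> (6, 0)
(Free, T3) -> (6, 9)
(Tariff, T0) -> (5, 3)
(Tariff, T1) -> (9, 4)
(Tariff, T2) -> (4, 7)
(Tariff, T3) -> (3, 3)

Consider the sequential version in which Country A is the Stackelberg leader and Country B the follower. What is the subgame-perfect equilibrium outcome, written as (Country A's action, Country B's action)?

Backward induction with Country A moving first.
- Free: Country B compares 1, 3, 0, 9 and picks T3; Country A would get 6.
- Tariff: Country B compares 3, 4, 7, 3 and picks T2; Country A would get 4.
Among 6, 4, the best is 6 at Free. Subgame-perfect outcome: (Free, T3) with payoffs (6, 9).

(Free, T3)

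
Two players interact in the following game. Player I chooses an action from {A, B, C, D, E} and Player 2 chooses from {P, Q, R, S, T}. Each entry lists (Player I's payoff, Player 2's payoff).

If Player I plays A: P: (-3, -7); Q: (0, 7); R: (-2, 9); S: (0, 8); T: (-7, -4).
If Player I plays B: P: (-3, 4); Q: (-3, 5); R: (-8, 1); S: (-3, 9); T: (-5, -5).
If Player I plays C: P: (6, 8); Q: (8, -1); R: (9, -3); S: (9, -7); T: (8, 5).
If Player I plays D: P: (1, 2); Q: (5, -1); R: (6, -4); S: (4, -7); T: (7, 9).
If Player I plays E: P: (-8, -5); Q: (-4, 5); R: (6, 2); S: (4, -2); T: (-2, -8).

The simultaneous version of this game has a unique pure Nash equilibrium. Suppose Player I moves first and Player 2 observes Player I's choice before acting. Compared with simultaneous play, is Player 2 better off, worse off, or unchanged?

better off

Player 2 best-responds to each possible Player I move:
- A: BR = R, leader payoff -2.
- B: BR = S, leader payoff -3.
- C: BR = P, leader payoff 6.
- D: BR = T, leader payoff 7.
- E: BR = Q, leader payoff -4.
Among -2, -3, 6, 7, -4, the best is 7 at D. Subgame-perfect outcome: (D, T) with payoffs (7, 9).
Now find the simultaneous Nash equilibrium.
Player I's best replies: P→C; Q→C; R→C; S→C; T→C.
Player 2's best replies: A→R; B→S; C→P; D→T; E→Q.
Only (C, P) has each player best-responding; Nash payoffs (6, 8).
Player 2 earns 9 sequentially versus 8 at the Nash outcome: better off.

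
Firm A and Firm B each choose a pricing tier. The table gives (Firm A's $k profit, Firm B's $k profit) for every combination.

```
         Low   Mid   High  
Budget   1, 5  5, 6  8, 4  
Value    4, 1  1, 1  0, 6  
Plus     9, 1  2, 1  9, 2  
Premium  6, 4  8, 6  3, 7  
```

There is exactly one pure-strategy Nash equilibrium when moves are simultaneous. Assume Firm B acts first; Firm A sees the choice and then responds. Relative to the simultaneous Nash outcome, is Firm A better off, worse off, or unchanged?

worse off

Backward induction with Firm B moving first.
- Low: Firm A compares 1, 4, 9, 6 and picks Plus; Firm B would get 1.
- Mid: Firm A compares 5, 1, 2, 8 and picks Premium; Firm B would get 6.
- High: Firm A compares 8, 0, 9, 3 and picks Plus; Firm B would get 2.
Among 1, 6, 2, the best is 6 at Mid. Subgame-perfect outcome: (Premium, Mid) with payoffs (8, 6).
Now find the simultaneous Nash equilibrium.
Firm A's best replies: Low→Plus; Mid→Premium; High→Plus.
Firm B's best replies: Budget→Mid; Value→High; Plus→High; Premium→High.
The unique mutual best reply is (Plus, High), giving (9, 2).
Firm A earns 8 sequentially versus 9 at the Nash outcome: worse off.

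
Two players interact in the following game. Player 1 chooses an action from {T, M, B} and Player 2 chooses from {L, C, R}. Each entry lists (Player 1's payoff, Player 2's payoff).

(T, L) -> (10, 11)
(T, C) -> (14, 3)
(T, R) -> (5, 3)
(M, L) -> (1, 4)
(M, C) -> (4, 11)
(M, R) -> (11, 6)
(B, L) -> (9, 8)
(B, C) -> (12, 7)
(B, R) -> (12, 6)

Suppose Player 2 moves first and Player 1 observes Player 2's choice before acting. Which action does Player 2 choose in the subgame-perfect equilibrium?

L

Work backward from Player 1's decision.
- L → Player 1 plays T (best of 10, 1, 9); Player 2 gets 11.
- C → Player 1 plays T (best of 14, 4, 12); Player 2 gets 3.
- R → Player 1 plays B (best of 5, 11, 12); Player 2 gets 6.
Maximizing over 11, 3, 6, Player 2 chooses L. Subgame-perfect outcome: (T, L) with payoffs (10, 11).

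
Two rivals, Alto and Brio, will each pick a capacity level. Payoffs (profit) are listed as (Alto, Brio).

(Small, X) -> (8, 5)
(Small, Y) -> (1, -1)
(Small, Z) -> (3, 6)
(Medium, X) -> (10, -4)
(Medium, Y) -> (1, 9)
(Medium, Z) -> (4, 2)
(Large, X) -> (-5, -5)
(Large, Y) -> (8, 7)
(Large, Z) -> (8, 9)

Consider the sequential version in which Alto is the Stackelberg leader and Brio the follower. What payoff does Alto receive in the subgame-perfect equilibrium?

8

Work backward from Brio's decision.
- Small: BR = Z, leader payoff 3.
- Medium: BR = Y, leader payoff 1.
- Large: BR = Z, leader payoff 8.
Alto's induced payoffs are 3, 1, 8, so Alto commits to Large. Subgame-perfect outcome: (Large, Z) with payoffs (8, 9).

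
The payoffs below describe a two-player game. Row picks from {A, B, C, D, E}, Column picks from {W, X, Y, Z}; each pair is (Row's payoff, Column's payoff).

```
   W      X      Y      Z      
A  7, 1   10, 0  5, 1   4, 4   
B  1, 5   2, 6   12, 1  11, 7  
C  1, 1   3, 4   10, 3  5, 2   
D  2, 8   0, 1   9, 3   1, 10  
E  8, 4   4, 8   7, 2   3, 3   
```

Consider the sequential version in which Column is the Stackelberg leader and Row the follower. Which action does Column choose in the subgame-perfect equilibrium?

Backward induction with Column moving first.
- W: Row compares 7, 1, 1, 2, 8 and picks E; Column would get 4.
- X: Row compares 10, 2, 3, 0, 4 and picks A; Column would get 0.
- Y: Row compares 5, 12, 10, 9, 7 and picks B; Column would get 1.
- Z: Row compares 4, 11, 5, 1, 3 and picks B; Column would get 7.
Among 4, 0, 1, 7, the best is 7 at Z. Subgame-perfect outcome: (B, Z) with payoffs (11, 7).

Z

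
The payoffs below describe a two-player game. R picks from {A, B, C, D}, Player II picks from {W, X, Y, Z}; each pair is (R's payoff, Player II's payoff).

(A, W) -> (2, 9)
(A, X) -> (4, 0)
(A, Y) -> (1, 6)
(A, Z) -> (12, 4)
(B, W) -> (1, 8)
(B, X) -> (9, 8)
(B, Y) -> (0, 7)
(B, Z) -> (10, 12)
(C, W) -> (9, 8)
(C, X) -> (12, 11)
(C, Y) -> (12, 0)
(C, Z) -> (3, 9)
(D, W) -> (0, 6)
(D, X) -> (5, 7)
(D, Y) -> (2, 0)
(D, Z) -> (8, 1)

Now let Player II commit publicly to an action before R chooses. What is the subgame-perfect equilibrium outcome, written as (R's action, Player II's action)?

(C, X)

R best-responds to each possible Player II move:
- W: BR = C, leader payoff 8.
- X: BR = C, leader payoff 11.
- Y: BR = C, leader payoff 0.
- Z: BR = A, leader payoff 4.
Player II's induced payoffs are 8, 11, 0, 4, so Player II commits to X. Subgame-perfect outcome: (C, X) with payoffs (12, 11).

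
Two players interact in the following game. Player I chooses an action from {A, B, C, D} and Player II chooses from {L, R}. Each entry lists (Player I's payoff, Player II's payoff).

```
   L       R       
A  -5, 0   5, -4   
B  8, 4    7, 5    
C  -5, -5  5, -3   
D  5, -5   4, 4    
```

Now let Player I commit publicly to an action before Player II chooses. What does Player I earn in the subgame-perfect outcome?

7

Backward induction with Player I moving first.
- A → Player II plays L (best of 0, -4); Player I gets -5.
- B → Player II plays R (best of 4, 5); Player I gets 7.
- C → Player II plays R (best of -5, -3); Player I gets 5.
- D → Player II plays R (best of -5, 4); Player I gets 4.
Maximizing over -5, 7, 5, 4, Player I chooses B. Subgame-perfect outcome: (B, R) with payoffs (7, 5).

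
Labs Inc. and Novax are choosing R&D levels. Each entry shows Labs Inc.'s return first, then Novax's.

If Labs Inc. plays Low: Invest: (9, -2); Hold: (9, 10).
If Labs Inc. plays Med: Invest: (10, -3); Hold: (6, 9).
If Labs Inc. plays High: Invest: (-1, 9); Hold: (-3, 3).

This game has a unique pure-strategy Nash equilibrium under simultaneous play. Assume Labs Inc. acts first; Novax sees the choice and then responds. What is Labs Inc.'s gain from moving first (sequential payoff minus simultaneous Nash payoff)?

0

Solve by backward induction (Labs Inc. leads).
- Low: Novax compares -2, 10 and picks Hold; Labs Inc. would get 9.
- Med: Novax compares -3, 9 and picks Hold; Labs Inc. would get 6.
- High: Novax compares 9, 3 and picks Invest; Labs Inc. would get -1.
Labs Inc.'s induced payoffs are 9, 6, -1, so Labs Inc. commits to Low. Subgame-perfect outcome: (Low, Hold) with payoffs (9, 10).
Now find the simultaneous Nash equilibrium.
Labs Inc.'s best replies: Invest→Med; Hold→Low.
Novax's best replies: Low→Hold; Med→Hold; High→Invest.
The unique mutual best reply is (Low, Hold), giving (9, 10).
Labs Inc.'s commitment gain: 9 − 9 = 0.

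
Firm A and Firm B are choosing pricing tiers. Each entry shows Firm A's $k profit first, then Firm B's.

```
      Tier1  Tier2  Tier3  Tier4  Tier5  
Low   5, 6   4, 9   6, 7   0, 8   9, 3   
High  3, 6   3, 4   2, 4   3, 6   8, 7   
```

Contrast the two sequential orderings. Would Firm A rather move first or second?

first

If Firm A leads: Firm B's best replies are Low→Tier2, High→Tier5; Firm A's induced payoffs 4, 8; outcome (High, Tier5), payoffs (8, 7).
If Firm B leads: Firm A's best replies are Tier1→Low, Tier2→Low, Tier3→Low, Tier4→High, Tier5→Low; Firm B's induced payoffs 6, 9, 7, 6, 3; outcome (Low, Tier2), payoffs (4, 9).
Firm A gets 8 moving first and 4 moving second, so Firm A prefers to move first.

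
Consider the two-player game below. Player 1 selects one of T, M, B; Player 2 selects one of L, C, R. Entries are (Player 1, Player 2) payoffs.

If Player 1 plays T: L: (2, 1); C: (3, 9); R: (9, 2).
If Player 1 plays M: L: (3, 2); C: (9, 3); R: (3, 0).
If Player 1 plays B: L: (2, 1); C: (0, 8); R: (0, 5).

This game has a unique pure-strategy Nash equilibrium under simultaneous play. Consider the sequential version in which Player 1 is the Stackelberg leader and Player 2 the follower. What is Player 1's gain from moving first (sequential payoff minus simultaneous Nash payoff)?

Player 2 best-responds to each possible Player 1 move:
- T: BR = C, leader payoff 3.
- M: BR = C, leader payoff 9.
- B: BR = C, leader payoff 0.
Maximizing over 3, 9, 0, Player 1 chooses M. Subgame-perfect outcome: (M, C) with payoffs (9, 3).
For the simultaneous game, intersect best replies.
Player 1's best replies: L→M; C→M; R→T.
Player 2's best replies: T→C; M→C; B→C.
Only (M, C) has each player best-responding; Nash payoffs (9, 3).
Player 1's commitment gain: 9 − 9 = 0.

0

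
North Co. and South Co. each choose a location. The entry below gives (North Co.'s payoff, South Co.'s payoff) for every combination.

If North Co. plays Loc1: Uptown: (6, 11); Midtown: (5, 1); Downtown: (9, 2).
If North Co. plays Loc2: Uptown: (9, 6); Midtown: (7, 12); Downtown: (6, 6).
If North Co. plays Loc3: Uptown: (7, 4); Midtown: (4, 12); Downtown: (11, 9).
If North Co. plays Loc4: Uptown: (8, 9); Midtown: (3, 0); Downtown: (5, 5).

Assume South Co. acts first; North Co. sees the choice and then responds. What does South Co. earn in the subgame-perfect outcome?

Work backward from North Co.'s decision.
- Uptown → North Co. plays Loc2 (best of 6, 9, 7, 8); South Co. gets 6.
- Midtown → North Co. plays Loc2 (best of 5, 7, 4, 3); South Co. gets 12.
- Downtown → North Co. plays Loc3 (best of 9, 6, 11, 5); South Co. gets 9.
Among 6, 12, 9, the best is 12 at Midtown. Subgame-perfect outcome: (Loc2, Midtown) with payoffs (7, 12).

12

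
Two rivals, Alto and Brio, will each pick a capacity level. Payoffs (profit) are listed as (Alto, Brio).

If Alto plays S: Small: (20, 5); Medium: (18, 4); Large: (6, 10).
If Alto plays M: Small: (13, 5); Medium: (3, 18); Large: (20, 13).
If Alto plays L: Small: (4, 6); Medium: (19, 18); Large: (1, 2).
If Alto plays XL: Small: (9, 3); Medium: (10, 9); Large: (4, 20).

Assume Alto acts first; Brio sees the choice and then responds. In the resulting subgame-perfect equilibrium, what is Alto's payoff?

Work backward from Brio's decision.
- S → Brio plays Large (best of 5, 4, 10); Alto gets 6.
- M → Brio plays Medium (best of 5, 18, 13); Alto gets 3.
- L → Brio plays Medium (best of 6, 18, 2); Alto gets 19.
- XL → Brio plays Large (best of 3, 9, 20); Alto gets 4.
Alto's induced payoffs are 6, 3, 19, 4, so Alto commits to L. Subgame-perfect outcome: (L, Medium) with payoffs (19, 18).

19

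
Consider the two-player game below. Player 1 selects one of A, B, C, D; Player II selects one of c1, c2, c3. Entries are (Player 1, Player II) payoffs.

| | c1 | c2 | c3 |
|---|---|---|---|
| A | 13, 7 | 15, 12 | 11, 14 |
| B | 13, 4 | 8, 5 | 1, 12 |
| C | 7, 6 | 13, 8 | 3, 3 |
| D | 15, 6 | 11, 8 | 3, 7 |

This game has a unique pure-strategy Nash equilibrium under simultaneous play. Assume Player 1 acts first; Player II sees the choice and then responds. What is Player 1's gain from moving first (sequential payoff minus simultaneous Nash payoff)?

Work backward from Player II's decision.
- A: BR = c3, leader payoff 11.
- B: BR = c3, leader payoff 1.
- C: BR = c2, leader payoff 13.
- D: BR = c2, leader payoff 11.
Maximizing over 11, 1, 13, 11, Player 1 chooses C. Subgame-perfect outcome: (C, c2) with payoffs (13, 8).
Now find the simultaneous Nash equilibrium.
Player 1's best replies: c1→D; c2→A; c3→A.
Player II's best replies: A→c3; B→c3; C→c2; D→c2.
Only (A, c3) has each player best-responding; Nash payoffs (11, 14).
Player 1's commitment gain: 13 − 11 = 2.

2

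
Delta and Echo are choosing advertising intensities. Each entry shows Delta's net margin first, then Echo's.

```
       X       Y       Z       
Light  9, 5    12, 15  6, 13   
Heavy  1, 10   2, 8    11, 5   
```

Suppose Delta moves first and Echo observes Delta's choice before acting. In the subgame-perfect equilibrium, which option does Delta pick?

Work backward from Echo's decision.
- Light: BR = Y, leader payoff 12.
- Heavy: BR = X, leader payoff 1.
Among 12, 1, the best is 12 at Light. Subgame-perfect outcome: (Light, Y) with payoffs (12, 15).

Light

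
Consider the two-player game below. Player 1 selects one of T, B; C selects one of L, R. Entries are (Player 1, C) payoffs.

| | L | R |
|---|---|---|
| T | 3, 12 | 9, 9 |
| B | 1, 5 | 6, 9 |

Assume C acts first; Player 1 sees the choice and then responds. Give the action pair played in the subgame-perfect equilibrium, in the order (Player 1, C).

(T, L)

Solve by backward induction (C leads).
- L: Player 1 compares 3, 1 and picks T; C would get 12.
- R: Player 1 compares 9, 6 and picks T; C would get 9.
Maximizing over 12, 9, C chooses L. Subgame-perfect outcome: (T, L) with payoffs (3, 12).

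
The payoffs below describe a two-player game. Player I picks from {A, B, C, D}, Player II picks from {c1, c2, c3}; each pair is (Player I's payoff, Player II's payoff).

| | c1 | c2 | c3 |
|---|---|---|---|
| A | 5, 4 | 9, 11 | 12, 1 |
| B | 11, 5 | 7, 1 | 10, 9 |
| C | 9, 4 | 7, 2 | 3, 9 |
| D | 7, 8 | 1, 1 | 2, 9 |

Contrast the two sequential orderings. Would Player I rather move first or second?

If Player I leads: Player II's best replies are A→c2, B→c3, C→c3, D→c3; Player I's induced payoffs 9, 10, 3, 2; outcome (B, c3), payoffs (10, 9).
If Player II leads: Player I's best replies are c1→B, c2→A, c3→A; Player II's induced payoffs 5, 11, 1; outcome (A, c2), payoffs (9, 11).
Player I gets 10 moving first and 9 moving second, so Player I prefers to move first.

first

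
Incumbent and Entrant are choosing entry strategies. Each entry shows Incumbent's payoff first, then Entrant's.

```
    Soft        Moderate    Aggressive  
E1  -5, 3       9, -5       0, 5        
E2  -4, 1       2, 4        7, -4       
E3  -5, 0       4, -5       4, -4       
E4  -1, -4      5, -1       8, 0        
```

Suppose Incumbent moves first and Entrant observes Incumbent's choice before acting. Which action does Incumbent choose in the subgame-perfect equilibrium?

Entrant best-responds to each possible Incumbent move:
- E1: BR = Aggressive, leader payoff 0.
- E2: BR = Moderate, leader payoff 2.
- E3: BR = Soft, leader payoff -5.
- E4: BR = Aggressive, leader payoff 8.
Among 0, 2, -5, 8, the best is 8 at E4. Subgame-perfect outcome: (E4, Aggressive) with payoffs (8, 0).

E4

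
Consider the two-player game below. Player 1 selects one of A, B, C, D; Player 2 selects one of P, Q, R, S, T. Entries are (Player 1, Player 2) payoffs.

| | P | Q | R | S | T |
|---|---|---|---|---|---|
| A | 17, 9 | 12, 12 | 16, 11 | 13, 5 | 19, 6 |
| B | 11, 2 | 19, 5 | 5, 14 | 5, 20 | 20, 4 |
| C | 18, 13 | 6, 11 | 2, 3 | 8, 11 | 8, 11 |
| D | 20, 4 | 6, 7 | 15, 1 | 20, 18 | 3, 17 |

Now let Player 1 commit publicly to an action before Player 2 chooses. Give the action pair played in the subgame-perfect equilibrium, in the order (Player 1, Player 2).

Solve by backward induction (Player 1 leads).
- A → Player 2 plays Q (best of 9, 12, 11, 5, 6); Player 1 gets 12.
- B → Player 2 plays S (best of 2, 5, 14, 20, 4); Player 1 gets 5.
- C → Player 2 plays P (best of 13, 11, 3, 11, 11); Player 1 gets 18.
- D → Player 2 plays S (best of 4, 7, 1, 18, 17); Player 1 gets 20.
Player 1's induced payoffs are 12, 5, 18, 20, so Player 1 commits to D. Subgame-perfect outcome: (D, S) with payoffs (20, 18).

(D, S)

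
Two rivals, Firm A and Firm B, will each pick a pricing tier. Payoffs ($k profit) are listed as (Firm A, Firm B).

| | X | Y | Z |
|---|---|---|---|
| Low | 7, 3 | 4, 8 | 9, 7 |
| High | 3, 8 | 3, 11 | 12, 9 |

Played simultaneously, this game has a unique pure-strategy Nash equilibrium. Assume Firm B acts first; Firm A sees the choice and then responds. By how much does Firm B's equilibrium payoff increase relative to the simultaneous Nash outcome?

1

Firm A best-responds to each possible Firm B move:
- X: Firm A compares 7, 3 and picks Low; Firm B would get 3.
- Y: Firm A compares 4, 3 and picks Low; Firm B would get 8.
- Z: Firm A compares 9, 12 and picks High; Firm B would get 9.
Maximizing over 3, 8, 9, Firm B chooses Z. Subgame-perfect outcome: (High, Z) with payoffs (12, 9).
For the simultaneous game, intersect best replies.
Firm A's best replies: X→Low; Y→Low; Z→High.
Firm B's best replies: Low→Y; High→Y.
The unique mutual best reply is (Low, Y), giving (4, 8).
Firm B's commitment gain: 9 − 8 = 1.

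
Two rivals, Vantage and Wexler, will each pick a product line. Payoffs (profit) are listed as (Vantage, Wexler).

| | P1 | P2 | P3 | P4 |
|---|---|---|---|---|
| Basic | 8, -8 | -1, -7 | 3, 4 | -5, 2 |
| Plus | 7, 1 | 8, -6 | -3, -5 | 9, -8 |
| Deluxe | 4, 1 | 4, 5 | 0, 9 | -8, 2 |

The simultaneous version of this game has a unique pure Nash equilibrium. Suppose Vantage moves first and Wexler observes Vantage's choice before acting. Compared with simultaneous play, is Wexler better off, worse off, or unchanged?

worse off

Solve by backward induction (Vantage leads).
- Basic → Wexler plays P3 (best of -8, -7, 4, 2); Vantage gets 3.
- Plus → Wexler plays P1 (best of 1, -6, -5, -8); Vantage gets 7.
- Deluxe → Wexler plays P3 (best of 1, 5, 9, 2); Vantage gets 0.
Among 3, 7, 0, the best is 7 at Plus. Subgame-perfect outcome: (Plus, P1) with payoffs (7, 1).
Under simultaneous play:
Vantage's best replies: P1→Basic; P2→Plus; P3→Basic; P4→Plus.
Wexler's best replies: Basic→P3; Plus→P1; Deluxe→P3.
The unique mutual best reply is (Basic, P3), giving (3, 4).
Wexler earns 1 sequentially versus 4 at the Nash outcome: worse off.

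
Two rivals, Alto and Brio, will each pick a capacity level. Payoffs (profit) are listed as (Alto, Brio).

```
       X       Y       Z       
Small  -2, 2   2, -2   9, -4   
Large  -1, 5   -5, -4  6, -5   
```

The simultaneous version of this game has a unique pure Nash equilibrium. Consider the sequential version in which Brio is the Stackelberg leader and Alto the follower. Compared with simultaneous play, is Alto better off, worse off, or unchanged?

unchanged

Solve by backward induction (Brio leads).
- X → Alto plays Large (best of -2, -1); Brio gets 5.
- Y → Alto plays Small (best of 2, -5); Brio gets -2.
- Z → Alto plays Small (best of 9, 6); Brio gets -4.
Brio's induced payoffs are 5, -2, -4, so Brio commits to X. Subgame-perfect outcome: (Large, X) with payoffs (-1, 5).
Now find the simultaneous Nash equilibrium.
Alto's best replies: X→Large; Y→Small; Z→Small.
Brio's best replies: Small→X; Large→X.
Only (Large, X) has each player best-responding; Nash payoffs (-1, 5).
Alto earns -1 sequentially versus -1 at the Nash outcome: unchanged.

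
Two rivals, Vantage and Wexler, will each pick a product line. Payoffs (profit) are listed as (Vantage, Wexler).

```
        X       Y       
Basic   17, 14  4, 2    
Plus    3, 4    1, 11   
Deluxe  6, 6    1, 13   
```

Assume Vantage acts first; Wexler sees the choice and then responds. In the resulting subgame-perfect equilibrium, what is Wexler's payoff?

14

Work backward from Wexler's decision.
- Basic: Wexler compares 14, 2 and picks X; Vantage would get 17.
- Plus: Wexler compares 4, 11 and picks Y; Vantage would get 1.
- Deluxe: Wexler compares 6, 13 and picks Y; Vantage would get 1.
Among 17, 1, 1, the best is 17 at Basic. Subgame-perfect outcome: (Basic, X) with payoffs (17, 14).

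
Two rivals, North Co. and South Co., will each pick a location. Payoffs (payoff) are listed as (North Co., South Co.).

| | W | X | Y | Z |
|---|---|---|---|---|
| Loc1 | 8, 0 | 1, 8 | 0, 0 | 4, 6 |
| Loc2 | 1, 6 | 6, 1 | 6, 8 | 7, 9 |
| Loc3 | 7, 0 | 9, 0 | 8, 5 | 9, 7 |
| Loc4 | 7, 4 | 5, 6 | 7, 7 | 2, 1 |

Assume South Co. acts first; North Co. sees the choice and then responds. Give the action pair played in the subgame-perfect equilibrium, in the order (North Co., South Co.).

Solve by backward induction (South Co. leads).
- W: BR = Loc1, leader payoff 0.
- X: BR = Loc3, leader payoff 0.
- Y: BR = Loc3, leader payoff 5.
- Z: BR = Loc3, leader payoff 7.
Maximizing over 0, 0, 5, 7, South Co. chooses Z. Subgame-perfect outcome: (Loc3, Z) with payoffs (9, 7).

(Loc3, Z)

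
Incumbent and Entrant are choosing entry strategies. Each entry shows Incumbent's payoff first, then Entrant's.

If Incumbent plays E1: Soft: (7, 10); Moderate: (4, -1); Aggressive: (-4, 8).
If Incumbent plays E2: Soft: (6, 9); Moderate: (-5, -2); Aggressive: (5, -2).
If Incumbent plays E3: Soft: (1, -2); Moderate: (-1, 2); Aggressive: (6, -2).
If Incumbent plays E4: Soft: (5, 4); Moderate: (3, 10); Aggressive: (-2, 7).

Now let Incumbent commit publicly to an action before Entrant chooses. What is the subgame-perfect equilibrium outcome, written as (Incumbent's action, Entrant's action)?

(E1, Soft)

Backward induction with Incumbent moving first.
- E1: BR = Soft, leader payoff 7.
- E2: BR = Soft, leader payoff 6.
- E3: BR = Moderate, leader payoff -1.
- E4: BR = Moderate, leader payoff 3.
Among 7, 6, -1, 3, the best is 7 at E1. Subgame-perfect outcome: (E1, Soft) with payoffs (7, 10).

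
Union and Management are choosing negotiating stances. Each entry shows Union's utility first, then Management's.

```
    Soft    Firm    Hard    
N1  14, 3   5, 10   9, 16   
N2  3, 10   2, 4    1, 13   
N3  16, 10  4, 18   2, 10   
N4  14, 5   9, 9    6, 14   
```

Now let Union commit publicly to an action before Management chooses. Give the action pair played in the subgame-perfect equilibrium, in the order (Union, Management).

Solve by backward induction (Union leads).
- N1: BR = Hard, leader payoff 9.
- N2: BR = Hard, leader payoff 1.
- N3: BR = Firm, leader payoff 4.
- N4: BR = Hard, leader payoff 6.
Maximizing over 9, 1, 4, 6, Union chooses N1. Subgame-perfect outcome: (N1, Hard) with payoffs (9, 16).

(N1, Hard)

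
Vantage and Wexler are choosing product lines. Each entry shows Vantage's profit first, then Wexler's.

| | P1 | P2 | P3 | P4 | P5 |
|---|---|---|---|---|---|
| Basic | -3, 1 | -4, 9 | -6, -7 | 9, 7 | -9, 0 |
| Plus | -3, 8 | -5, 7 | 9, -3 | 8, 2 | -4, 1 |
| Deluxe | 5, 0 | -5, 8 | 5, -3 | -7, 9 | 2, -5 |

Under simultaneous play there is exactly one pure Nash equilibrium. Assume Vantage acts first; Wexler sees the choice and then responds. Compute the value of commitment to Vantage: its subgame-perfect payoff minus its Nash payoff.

1

Backward induction with Vantage moving first.
- Basic → Wexler plays P2 (best of 1, 9, -7, 7, 0); Vantage gets -4.
- Plus → Wexler plays P1 (best of 8, 7, -3, 2, 1); Vantage gets -3.
- Deluxe → Wexler plays P4 (best of 0, 8, -3, 9, -5); Vantage gets -7.
Maximizing over -4, -3, -7, Vantage chooses Plus. Subgame-perfect outcome: (Plus, P1) with payoffs (-3, 8).
For the simultaneous game, intersect best replies.
Vantage's best replies: P1→Deluxe; P2→Basic; P3→Plus; P4→Basic; P5→Deluxe.
Wexler's best replies: Basic→P2; Plus→P1; Deluxe→P4.
Only (Basic, P2) has each player best-responding; Nash payoffs (-4, 9).
Vantage's commitment gain: -3 − -4 = 1.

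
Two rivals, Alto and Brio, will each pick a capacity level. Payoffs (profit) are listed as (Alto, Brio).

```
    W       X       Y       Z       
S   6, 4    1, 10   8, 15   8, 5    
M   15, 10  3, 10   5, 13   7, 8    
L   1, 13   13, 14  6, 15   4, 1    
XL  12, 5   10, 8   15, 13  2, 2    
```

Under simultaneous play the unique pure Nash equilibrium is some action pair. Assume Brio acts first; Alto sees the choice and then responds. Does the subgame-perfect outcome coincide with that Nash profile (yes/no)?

Work backward from Alto's decision.
- W: BR = M, leader payoff 10.
- X: BR = L, leader payoff 14.
- Y: BR = XL, leader payoff 13.
- Z: BR = S, leader payoff 5.
Among 10, 14, 13, 5, the best is 14 at X. Subgame-perfect outcome: (L, X) with payoffs (13, 14).
Under simultaneous play:
Alto's best replies: W→M; X→L; Y→XL; Z→S.
Brio's best replies: S→Y; M→Y; L→Y; XL→Y.
Only (XL, Y) has each player best-responding; Nash payoffs (15, 13).
Sequential outcome (L, X) differs from the Nash profile (XL, Y).

no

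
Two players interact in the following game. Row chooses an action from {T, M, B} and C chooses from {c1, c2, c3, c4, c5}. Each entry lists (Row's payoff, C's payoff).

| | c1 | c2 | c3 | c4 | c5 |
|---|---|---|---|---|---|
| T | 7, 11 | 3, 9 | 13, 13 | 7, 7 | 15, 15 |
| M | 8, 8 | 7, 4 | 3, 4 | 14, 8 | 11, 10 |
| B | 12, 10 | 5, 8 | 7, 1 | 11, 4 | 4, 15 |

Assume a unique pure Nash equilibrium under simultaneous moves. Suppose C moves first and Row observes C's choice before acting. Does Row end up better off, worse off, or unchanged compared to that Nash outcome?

Backward induction with C moving first.
- c1: Row compares 7, 8, 12 and picks B; C would get 10.
- c2: Row compares 3, 7, 5 and picks M; C would get 4.
- c3: Row compares 13, 3, 7 and picks T; C would get 13.
- c4: Row compares 7, 14, 11 and picks M; C would get 8.
- c5: Row compares 15, 11, 4 and picks T; C would get 15.
Maximizing over 10, 4, 13, 8, 15, C chooses c5. Subgame-perfect outcome: (T, c5) with payoffs (15, 15).
Under simultaneous play:
Row's best replies: c1→B; c2→M; c3→T; c4→M; c5→T.
C's best replies: T→c5; M→c5; B→c5.
Only (T, c5) has each player best-responding; Nash payoffs (15, 15).
Row earns 15 sequentially versus 15 at the Nash outcome: unchanged.

unchanged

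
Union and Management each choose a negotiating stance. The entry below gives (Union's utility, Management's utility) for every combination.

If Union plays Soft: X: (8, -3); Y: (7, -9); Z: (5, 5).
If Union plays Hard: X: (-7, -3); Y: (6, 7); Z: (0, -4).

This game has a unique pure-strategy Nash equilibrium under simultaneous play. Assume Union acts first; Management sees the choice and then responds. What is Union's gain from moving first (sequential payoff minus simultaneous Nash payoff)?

Work backward from Management's decision.
- Soft: BR = Z, leader payoff 5.
- Hard: BR = Y, leader payoff 6.
Union's induced payoffs are 5, 6, so Union commits to Hard. Subgame-perfect outcome: (Hard, Y) with payoffs (6, 7).
For the simultaneous game, intersect best replies.
Union's best replies: X→Soft; Y→Soft; Z→Soft.
Management's best replies: Soft→Z; Hard→Y.
The unique mutual best reply is (Soft, Z), giving (5, 5).
Union's commitment gain: 6 − 5 = 1.

1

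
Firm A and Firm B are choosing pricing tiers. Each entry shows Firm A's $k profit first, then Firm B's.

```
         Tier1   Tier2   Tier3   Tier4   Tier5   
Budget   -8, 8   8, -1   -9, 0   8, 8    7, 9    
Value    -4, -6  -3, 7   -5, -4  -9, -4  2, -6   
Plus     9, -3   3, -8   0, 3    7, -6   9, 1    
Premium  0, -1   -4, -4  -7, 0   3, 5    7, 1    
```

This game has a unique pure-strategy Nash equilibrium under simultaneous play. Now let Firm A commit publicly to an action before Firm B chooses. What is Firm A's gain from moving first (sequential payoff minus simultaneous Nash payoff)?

7

Work backward from Firm B's decision.
- Budget: BR = Tier5, leader payoff 7.
- Value: BR = Tier2, leader payoff -3.
- Plus: BR = Tier3, leader payoff 0.
- Premium: BR = Tier4, leader payoff 3.
Firm A's induced payoffs are 7, -3, 0, 3, so Firm A commits to Budget. Subgame-perfect outcome: (Budget, Tier5) with payoffs (7, 9).
Now find the simultaneous Nash equilibrium.
Firm A's best replies: Tier1→Plus; Tier2→Budget; Tier3→Plus; Tier4→Budget; Tier5→Plus.
Firm B's best replies: Budget→Tier5; Value→Tier2; Plus→Tier3; Premium→Tier4.
The unique mutual best reply is (Plus, Tier3), giving (0, 3).
Firm A's commitment gain: 7 − 0 = 7.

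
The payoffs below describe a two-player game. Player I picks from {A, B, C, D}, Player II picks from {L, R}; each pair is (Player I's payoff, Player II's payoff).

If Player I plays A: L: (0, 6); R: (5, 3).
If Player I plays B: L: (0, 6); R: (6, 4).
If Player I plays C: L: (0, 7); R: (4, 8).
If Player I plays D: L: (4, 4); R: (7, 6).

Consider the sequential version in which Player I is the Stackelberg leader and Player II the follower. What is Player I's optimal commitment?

D

Player II best-responds to each possible Player I move:
- A: Player II compares 6, 3 and picks L; Player I would get 0.
- B: Player II compares 6, 4 and picks L; Player I would get 0.
- C: Player II compares 7, 8 and picks R; Player I would get 4.
- D: Player II compares 4, 6 and picks R; Player I would get 7.
Among 0, 0, 4, 7, the best is 7 at D. Subgame-perfect outcome: (D, R) with payoffs (7, 6).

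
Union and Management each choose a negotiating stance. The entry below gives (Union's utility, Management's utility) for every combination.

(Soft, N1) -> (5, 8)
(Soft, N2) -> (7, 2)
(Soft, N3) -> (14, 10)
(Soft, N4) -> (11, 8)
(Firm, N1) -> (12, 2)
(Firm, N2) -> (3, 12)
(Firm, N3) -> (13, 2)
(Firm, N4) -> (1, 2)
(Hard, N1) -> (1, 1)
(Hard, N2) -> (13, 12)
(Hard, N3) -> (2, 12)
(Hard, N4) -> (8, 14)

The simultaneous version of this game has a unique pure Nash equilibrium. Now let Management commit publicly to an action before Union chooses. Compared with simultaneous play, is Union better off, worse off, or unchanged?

Union best-responds to each possible Management move:
- N1 → Union plays Firm (best of 5, 12, 1); Management gets 2.
- N2 → Union plays Hard (best of 7, 3, 13); Management gets 12.
- N3 → Union plays Soft (best of 14, 13, 2); Management gets 10.
- N4 → Union plays Soft (best of 11, 1, 8); Management gets 8.
Management's induced payoffs are 2, 12, 10, 8, so Management commits to N2. Subgame-perfect outcome: (Hard, N2) with payoffs (13, 12).
For the simultaneous game, intersect best replies.
Union's best replies: N1→Firm; N2→Hard; N3→Soft; N4→Soft.
Management's best replies: Soft→N3; Firm→N2; Hard→N4.
The unique mutual best reply is (Soft, N3), giving (14, 10).
Union earns 13 sequentially versus 14 at the Nash outcome: worse off.

worse off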